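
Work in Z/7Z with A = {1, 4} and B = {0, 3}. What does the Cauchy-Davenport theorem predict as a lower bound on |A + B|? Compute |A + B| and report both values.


Cauchy-Davenport: |A + B| ≥ min(p, |A| + |B| - 1) for A, B nonempty in Z/pZ.
|A| = 2, |B| = 2, p = 7.
CD lower bound = min(7, 2 + 2 - 1) = min(7, 3) = 3.
Compute A + B mod 7 directly:
a = 1: 1+0=1, 1+3=4
a = 4: 4+0=4, 4+3=0
A + B = {0, 1, 4}, so |A + B| = 3.
Verify: 3 ≥ 3? Yes ✓.

CD lower bound = 3, actual |A + B| = 3.


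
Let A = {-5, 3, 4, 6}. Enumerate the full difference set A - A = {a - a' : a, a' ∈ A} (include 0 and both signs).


A - A = {a - a' : a, a' ∈ A}.
Compute a - a' for each ordered pair (a, a'):
a = -5: -5--5=0, -5-3=-8, -5-4=-9, -5-6=-11
a = 3: 3--5=8, 3-3=0, 3-4=-1, 3-6=-3
a = 4: 4--5=9, 4-3=1, 4-4=0, 4-6=-2
a = 6: 6--5=11, 6-3=3, 6-4=2, 6-6=0
Collecting distinct values (and noting 0 appears from a-a):
A - A = {-11, -9, -8, -3, -2, -1, 0, 1, 2, 3, 8, 9, 11}
|A - A| = 13

A - A = {-11, -9, -8, -3, -2, -1, 0, 1, 2, 3, 8, 9, 11}


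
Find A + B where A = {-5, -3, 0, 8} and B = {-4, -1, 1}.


A + B = {a + b : a ∈ A, b ∈ B}.
Enumerate all |A|·|B| = 4·3 = 12 pairs (a, b) and collect distinct sums.
a = -5: -5+-4=-9, -5+-1=-6, -5+1=-4
a = -3: -3+-4=-7, -3+-1=-4, -3+1=-2
a = 0: 0+-4=-4, 0+-1=-1, 0+1=1
a = 8: 8+-4=4, 8+-1=7, 8+1=9
Collecting distinct sums: A + B = {-9, -7, -6, -4, -2, -1, 1, 4, 7, 9}
|A + B| = 10

A + B = {-9, -7, -6, -4, -2, -1, 1, 4, 7, 9}


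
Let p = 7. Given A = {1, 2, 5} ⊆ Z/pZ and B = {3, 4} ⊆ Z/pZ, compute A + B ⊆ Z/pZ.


Work in Z/7Z: reduce every sum a + b modulo 7.
Enumerate all 6 pairs:
a = 1: 1+3=4, 1+4=5
a = 2: 2+3=5, 2+4=6
a = 5: 5+3=1, 5+4=2
Distinct residues collected: {1, 2, 4, 5, 6}
|A + B| = 5 (out of 7 total residues).

A + B = {1, 2, 4, 5, 6}


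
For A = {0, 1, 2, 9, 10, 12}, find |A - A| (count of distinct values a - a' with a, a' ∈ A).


A - A = {a - a' : a, a' ∈ A}; |A| = 6.
Bounds: 2|A|-1 ≤ |A - A| ≤ |A|² - |A| + 1, i.e. 11 ≤ |A - A| ≤ 31.
Note: 0 ∈ A - A always (from a - a). The set is symmetric: if d ∈ A - A then -d ∈ A - A.
Enumerate nonzero differences d = a - a' with a > a' (then include -d):
Positive differences: {1, 2, 3, 7, 8, 9, 10, 11, 12}
Full difference set: {0} ∪ (positive diffs) ∪ (negative diffs).
|A - A| = 1 + 2·9 = 19 (matches direct enumeration: 19).

|A - A| = 19


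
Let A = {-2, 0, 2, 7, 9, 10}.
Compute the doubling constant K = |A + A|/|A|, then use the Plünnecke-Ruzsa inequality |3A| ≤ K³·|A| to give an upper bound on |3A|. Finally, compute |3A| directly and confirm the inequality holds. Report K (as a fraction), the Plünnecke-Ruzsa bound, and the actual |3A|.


|A| = 6.
Step 1: Compute A + A by enumerating all 36 pairs.
A + A = {-4, -2, 0, 2, 4, 5, 7, 8, 9, 10, 11, 12, 14, 16, 17, 18, 19, 20}, so |A + A| = 18.
Step 2: Doubling constant K = |A + A|/|A| = 18/6 = 18/6 ≈ 3.0000.
Step 3: Plünnecke-Ruzsa gives |3A| ≤ K³·|A| = (3.0000)³ · 6 ≈ 162.0000.
Step 4: Compute 3A = A + A + A directly by enumerating all triples (a,b,c) ∈ A³; |3A| = 33.
Step 5: Check 33 ≤ 162.0000? Yes ✓.

K = 18/6, Plünnecke-Ruzsa bound K³|A| ≈ 162.0000, |3A| = 33, inequality holds.


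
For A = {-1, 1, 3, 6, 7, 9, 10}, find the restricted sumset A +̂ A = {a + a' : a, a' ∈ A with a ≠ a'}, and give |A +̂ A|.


Restricted sumset: A +̂ A = {a + a' : a ∈ A, a' ∈ A, a ≠ a'}.
Equivalently, take A + A and drop any sum 2a that is achievable ONLY as a + a for a ∈ A (i.e. sums representable only with equal summands).
Enumerate pairs (a, a') with a < a' (symmetric, so each unordered pair gives one sum; this covers all a ≠ a'):
  -1 + 1 = 0
  -1 + 3 = 2
  -1 + 6 = 5
  -1 + 7 = 6
  -1 + 9 = 8
  -1 + 10 = 9
  1 + 3 = 4
  1 + 6 = 7
  1 + 7 = 8
  1 + 9 = 10
  1 + 10 = 11
  3 + 6 = 9
  3 + 7 = 10
  3 + 9 = 12
  3 + 10 = 13
  6 + 7 = 13
  6 + 9 = 15
  6 + 10 = 16
  7 + 9 = 16
  7 + 10 = 17
  9 + 10 = 19
Collected distinct sums: {0, 2, 4, 5, 6, 7, 8, 9, 10, 11, 12, 13, 15, 16, 17, 19}
|A +̂ A| = 16
(Reference bound: |A +̂ A| ≥ 2|A| - 3 for |A| ≥ 2, with |A| = 7 giving ≥ 11.)

|A +̂ A| = 16


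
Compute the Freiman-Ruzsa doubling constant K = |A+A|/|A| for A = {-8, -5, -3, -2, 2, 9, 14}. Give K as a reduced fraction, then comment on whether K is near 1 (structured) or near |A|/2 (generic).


|A| = 7.
Compute A + A by enumerating all 49 pairs.
A + A = {-16, -13, -11, -10, -8, -7, -6, -5, -4, -3, -1, 0, 1, 4, 6, 7, 9, 11, 12, 16, 18, 23, 28}, so |A + A| = 23.
K = |A + A| / |A| = 23/7 (already in lowest terms) ≈ 3.2857.
Reference: AP of size 7 gives K = 13/7 ≈ 1.8571; a fully generic set of size 7 gives K ≈ 4.0000.

|A| = 7, |A + A| = 23, K = 23/7.


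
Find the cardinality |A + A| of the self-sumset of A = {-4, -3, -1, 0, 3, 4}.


A + A = {a + a' : a, a' ∈ A}; |A| = 6.
General bounds: 2|A| - 1 ≤ |A + A| ≤ |A|(|A|+1)/2, i.e. 11 ≤ |A + A| ≤ 21.
Lower bound 2|A|-1 is attained iff A is an arithmetic progression.
Enumerate sums a + a' for a ≤ a' (symmetric, so this suffices):
a = -4: -4+-4=-8, -4+-3=-7, -4+-1=-5, -4+0=-4, -4+3=-1, -4+4=0
a = -3: -3+-3=-6, -3+-1=-4, -3+0=-3, -3+3=0, -3+4=1
a = -1: -1+-1=-2, -1+0=-1, -1+3=2, -1+4=3
a = 0: 0+0=0, 0+3=3, 0+4=4
a = 3: 3+3=6, 3+4=7
a = 4: 4+4=8
Distinct sums: {-8, -7, -6, -5, -4, -3, -2, -1, 0, 1, 2, 3, 4, 6, 7, 8}
|A + A| = 16

|A + A| = 16


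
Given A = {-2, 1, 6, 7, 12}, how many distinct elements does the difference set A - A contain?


A - A = {a - a' : a, a' ∈ A}; |A| = 5.
Bounds: 2|A|-1 ≤ |A - A| ≤ |A|² - |A| + 1, i.e. 9 ≤ |A - A| ≤ 21.
Note: 0 ∈ A - A always (from a - a). The set is symmetric: if d ∈ A - A then -d ∈ A - A.
Enumerate nonzero differences d = a - a' with a > a' (then include -d):
Positive differences: {1, 3, 5, 6, 8, 9, 11, 14}
Full difference set: {0} ∪ (positive diffs) ∪ (negative diffs).
|A - A| = 1 + 2·8 = 17 (matches direct enumeration: 17).

|A - A| = 17


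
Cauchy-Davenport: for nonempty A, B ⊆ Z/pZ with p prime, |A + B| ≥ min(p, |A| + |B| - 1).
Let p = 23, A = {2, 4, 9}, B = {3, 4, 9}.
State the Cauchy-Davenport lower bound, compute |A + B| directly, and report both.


Cauchy-Davenport: |A + B| ≥ min(p, |A| + |B| - 1) for A, B nonempty in Z/pZ.
|A| = 3, |B| = 3, p = 23.
CD lower bound = min(23, 3 + 3 - 1) = min(23, 5) = 5.
Compute A + B mod 23 directly:
a = 2: 2+3=5, 2+4=6, 2+9=11
a = 4: 4+3=7, 4+4=8, 4+9=13
a = 9: 9+3=12, 9+4=13, 9+9=18
A + B = {5, 6, 7, 8, 11, 12, 13, 18}, so |A + B| = 8.
Verify: 8 ≥ 5? Yes ✓.

CD lower bound = 5, actual |A + B| = 8.


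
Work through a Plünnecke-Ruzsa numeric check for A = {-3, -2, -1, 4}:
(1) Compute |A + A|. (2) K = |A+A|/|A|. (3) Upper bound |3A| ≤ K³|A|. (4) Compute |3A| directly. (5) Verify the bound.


|A| = 4.
Step 1: Compute A + A by enumerating all 16 pairs.
A + A = {-6, -5, -4, -3, -2, 1, 2, 3, 8}, so |A + A| = 9.
Step 2: Doubling constant K = |A + A|/|A| = 9/4 = 9/4 ≈ 2.2500.
Step 3: Plünnecke-Ruzsa gives |3A| ≤ K³·|A| = (2.2500)³ · 4 ≈ 45.5625.
Step 4: Compute 3A = A + A + A directly by enumerating all triples (a,b,c) ∈ A³; |3A| = 16.
Step 5: Check 16 ≤ 45.5625? Yes ✓.

K = 9/4, Plünnecke-Ruzsa bound K³|A| ≈ 45.5625, |3A| = 16, inequality holds.


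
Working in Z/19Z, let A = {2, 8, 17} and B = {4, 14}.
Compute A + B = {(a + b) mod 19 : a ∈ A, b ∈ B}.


Work in Z/19Z: reduce every sum a + b modulo 19.
Enumerate all 6 pairs:
a = 2: 2+4=6, 2+14=16
a = 8: 8+4=12, 8+14=3
a = 17: 17+4=2, 17+14=12
Distinct residues collected: {2, 3, 6, 12, 16}
|A + B| = 5 (out of 19 total residues).

A + B = {2, 3, 6, 12, 16}


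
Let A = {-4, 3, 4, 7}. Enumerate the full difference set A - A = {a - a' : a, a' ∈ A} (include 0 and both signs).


A - A = {a - a' : a, a' ∈ A}.
Compute a - a' for each ordered pair (a, a'):
a = -4: -4--4=0, -4-3=-7, -4-4=-8, -4-7=-11
a = 3: 3--4=7, 3-3=0, 3-4=-1, 3-7=-4
a = 4: 4--4=8, 4-3=1, 4-4=0, 4-7=-3
a = 7: 7--4=11, 7-3=4, 7-4=3, 7-7=0
Collecting distinct values (and noting 0 appears from a-a):
A - A = {-11, -8, -7, -4, -3, -1, 0, 1, 3, 4, 7, 8, 11}
|A - A| = 13

A - A = {-11, -8, -7, -4, -3, -1, 0, 1, 3, 4, 7, 8, 11}


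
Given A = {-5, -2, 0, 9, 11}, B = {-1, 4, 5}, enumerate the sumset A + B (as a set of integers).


A + B = {a + b : a ∈ A, b ∈ B}.
Enumerate all |A|·|B| = 5·3 = 15 pairs (a, b) and collect distinct sums.
a = -5: -5+-1=-6, -5+4=-1, -5+5=0
a = -2: -2+-1=-3, -2+4=2, -2+5=3
a = 0: 0+-1=-1, 0+4=4, 0+5=5
a = 9: 9+-1=8, 9+4=13, 9+5=14
a = 11: 11+-1=10, 11+4=15, 11+5=16
Collecting distinct sums: A + B = {-6, -3, -1, 0, 2, 3, 4, 5, 8, 10, 13, 14, 15, 16}
|A + B| = 14

A + B = {-6, -3, -1, 0, 2, 3, 4, 5, 8, 10, 13, 14, 15, 16}


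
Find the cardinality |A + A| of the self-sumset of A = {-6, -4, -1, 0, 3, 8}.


A + A = {a + a' : a, a' ∈ A}; |A| = 6.
General bounds: 2|A| - 1 ≤ |A + A| ≤ |A|(|A|+1)/2, i.e. 11 ≤ |A + A| ≤ 21.
Lower bound 2|A|-1 is attained iff A is an arithmetic progression.
Enumerate sums a + a' for a ≤ a' (symmetric, so this suffices):
a = -6: -6+-6=-12, -6+-4=-10, -6+-1=-7, -6+0=-6, -6+3=-3, -6+8=2
a = -4: -4+-4=-8, -4+-1=-5, -4+0=-4, -4+3=-1, -4+8=4
a = -1: -1+-1=-2, -1+0=-1, -1+3=2, -1+8=7
a = 0: 0+0=0, 0+3=3, 0+8=8
a = 3: 3+3=6, 3+8=11
a = 8: 8+8=16
Distinct sums: {-12, -10, -8, -7, -6, -5, -4, -3, -2, -1, 0, 2, 3, 4, 6, 7, 8, 11, 16}
|A + A| = 19

|A + A| = 19


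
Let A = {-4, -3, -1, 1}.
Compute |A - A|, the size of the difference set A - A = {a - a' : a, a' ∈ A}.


A - A = {a - a' : a, a' ∈ A}; |A| = 4.
Bounds: 2|A|-1 ≤ |A - A| ≤ |A|² - |A| + 1, i.e. 7 ≤ |A - A| ≤ 13.
Note: 0 ∈ A - A always (from a - a). The set is symmetric: if d ∈ A - A then -d ∈ A - A.
Enumerate nonzero differences d = a - a' with a > a' (then include -d):
Positive differences: {1, 2, 3, 4, 5}
Full difference set: {0} ∪ (positive diffs) ∪ (negative diffs).
|A - A| = 1 + 2·5 = 11 (matches direct enumeration: 11).

|A - A| = 11


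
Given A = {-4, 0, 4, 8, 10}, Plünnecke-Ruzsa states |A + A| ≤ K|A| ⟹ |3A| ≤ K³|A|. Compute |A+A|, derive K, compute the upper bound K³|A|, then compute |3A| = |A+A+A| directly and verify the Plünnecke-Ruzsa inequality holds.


|A| = 5.
Step 1: Compute A + A by enumerating all 25 pairs.
A + A = {-8, -4, 0, 4, 6, 8, 10, 12, 14, 16, 18, 20}, so |A + A| = 12.
Step 2: Doubling constant K = |A + A|/|A| = 12/5 = 12/5 ≈ 2.4000.
Step 3: Plünnecke-Ruzsa gives |3A| ≤ K³·|A| = (2.4000)³ · 5 ≈ 69.1200.
Step 4: Compute 3A = A + A + A directly by enumerating all triples (a,b,c) ∈ A³; |3A| = 19.
Step 5: Check 19 ≤ 69.1200? Yes ✓.

K = 12/5, Plünnecke-Ruzsa bound K³|A| ≈ 69.1200, |3A| = 19, inequality holds.


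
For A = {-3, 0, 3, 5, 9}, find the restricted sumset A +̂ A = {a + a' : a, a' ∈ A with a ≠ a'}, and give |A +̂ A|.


Restricted sumset: A +̂ A = {a + a' : a ∈ A, a' ∈ A, a ≠ a'}.
Equivalently, take A + A and drop any sum 2a that is achievable ONLY as a + a for a ∈ A (i.e. sums representable only with equal summands).
Enumerate pairs (a, a') with a < a' (symmetric, so each unordered pair gives one sum; this covers all a ≠ a'):
  -3 + 0 = -3
  -3 + 3 = 0
  -3 + 5 = 2
  -3 + 9 = 6
  0 + 3 = 3
  0 + 5 = 5
  0 + 9 = 9
  3 + 5 = 8
  3 + 9 = 12
  5 + 9 = 14
Collected distinct sums: {-3, 0, 2, 3, 5, 6, 8, 9, 12, 14}
|A +̂ A| = 10
(Reference bound: |A +̂ A| ≥ 2|A| - 3 for |A| ≥ 2, with |A| = 5 giving ≥ 7.)

|A +̂ A| = 10


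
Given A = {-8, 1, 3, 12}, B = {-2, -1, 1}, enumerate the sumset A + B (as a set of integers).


A + B = {a + b : a ∈ A, b ∈ B}.
Enumerate all |A|·|B| = 4·3 = 12 pairs (a, b) and collect distinct sums.
a = -8: -8+-2=-10, -8+-1=-9, -8+1=-7
a = 1: 1+-2=-1, 1+-1=0, 1+1=2
a = 3: 3+-2=1, 3+-1=2, 3+1=4
a = 12: 12+-2=10, 12+-1=11, 12+1=13
Collecting distinct sums: A + B = {-10, -9, -7, -1, 0, 1, 2, 4, 10, 11, 13}
|A + B| = 11

A + B = {-10, -9, -7, -1, 0, 1, 2, 4, 10, 11, 13}


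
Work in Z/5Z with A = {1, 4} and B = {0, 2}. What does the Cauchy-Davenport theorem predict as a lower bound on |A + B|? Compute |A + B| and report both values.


Cauchy-Davenport: |A + B| ≥ min(p, |A| + |B| - 1) for A, B nonempty in Z/pZ.
|A| = 2, |B| = 2, p = 5.
CD lower bound = min(5, 2 + 2 - 1) = min(5, 3) = 3.
Compute A + B mod 5 directly:
a = 1: 1+0=1, 1+2=3
a = 4: 4+0=4, 4+2=1
A + B = {1, 3, 4}, so |A + B| = 3.
Verify: 3 ≥ 3? Yes ✓.

CD lower bound = 3, actual |A + B| = 3.


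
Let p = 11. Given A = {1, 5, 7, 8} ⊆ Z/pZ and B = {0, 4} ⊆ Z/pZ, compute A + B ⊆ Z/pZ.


Work in Z/11Z: reduce every sum a + b modulo 11.
Enumerate all 8 pairs:
a = 1: 1+0=1, 1+4=5
a = 5: 5+0=5, 5+4=9
a = 7: 7+0=7, 7+4=0
a = 8: 8+0=8, 8+4=1
Distinct residues collected: {0, 1, 5, 7, 8, 9}
|A + B| = 6 (out of 11 total residues).

A + B = {0, 1, 5, 7, 8, 9}


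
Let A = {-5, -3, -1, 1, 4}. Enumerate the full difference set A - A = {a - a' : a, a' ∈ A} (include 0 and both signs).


A - A = {a - a' : a, a' ∈ A}.
Compute a - a' for each ordered pair (a, a'):
a = -5: -5--5=0, -5--3=-2, -5--1=-4, -5-1=-6, -5-4=-9
a = -3: -3--5=2, -3--3=0, -3--1=-2, -3-1=-4, -3-4=-7
a = -1: -1--5=4, -1--3=2, -1--1=0, -1-1=-2, -1-4=-5
a = 1: 1--5=6, 1--3=4, 1--1=2, 1-1=0, 1-4=-3
a = 4: 4--5=9, 4--3=7, 4--1=5, 4-1=3, 4-4=0
Collecting distinct values (and noting 0 appears from a-a):
A - A = {-9, -7, -6, -5, -4, -3, -2, 0, 2, 3, 4, 5, 6, 7, 9}
|A - A| = 15

A - A = {-9, -7, -6, -5, -4, -3, -2, 0, 2, 3, 4, 5, 6, 7, 9}


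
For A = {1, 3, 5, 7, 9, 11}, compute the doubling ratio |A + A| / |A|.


|A| = 6.
Compute A + A by enumerating all 36 pairs.
A + A = {2, 4, 6, 8, 10, 12, 14, 16, 18, 20, 22}, so |A + A| = 11.
K = |A + A| / |A| = 11/6 (already in lowest terms) ≈ 1.8333.
Reference: AP of size 6 gives K = 11/6 ≈ 1.8333; a fully generic set of size 6 gives K ≈ 3.5000.

|A| = 6, |A + A| = 11, K = 11/6.


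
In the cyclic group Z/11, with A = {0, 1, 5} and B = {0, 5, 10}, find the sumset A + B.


Work in Z/11Z: reduce every sum a + b modulo 11.
Enumerate all 9 pairs:
a = 0: 0+0=0, 0+5=5, 0+10=10
a = 1: 1+0=1, 1+5=6, 1+10=0
a = 5: 5+0=5, 5+5=10, 5+10=4
Distinct residues collected: {0, 1, 4, 5, 6, 10}
|A + B| = 6 (out of 11 total residues).

A + B = {0, 1, 4, 5, 6, 10}


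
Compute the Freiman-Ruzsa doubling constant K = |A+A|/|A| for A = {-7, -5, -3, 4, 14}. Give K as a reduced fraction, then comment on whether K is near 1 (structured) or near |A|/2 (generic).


|A| = 5.
Compute A + A by enumerating all 25 pairs.
A + A = {-14, -12, -10, -8, -6, -3, -1, 1, 7, 8, 9, 11, 18, 28}, so |A + A| = 14.
K = |A + A| / |A| = 14/5 (already in lowest terms) ≈ 2.8000.
Reference: AP of size 5 gives K = 9/5 ≈ 1.8000; a fully generic set of size 5 gives K ≈ 3.0000.

|A| = 5, |A + A| = 14, K = 14/5.


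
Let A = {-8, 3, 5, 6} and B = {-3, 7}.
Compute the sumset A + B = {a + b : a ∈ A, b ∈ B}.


A + B = {a + b : a ∈ A, b ∈ B}.
Enumerate all |A|·|B| = 4·2 = 8 pairs (a, b) and collect distinct sums.
a = -8: -8+-3=-11, -8+7=-1
a = 3: 3+-3=0, 3+7=10
a = 5: 5+-3=2, 5+7=12
a = 6: 6+-3=3, 6+7=13
Collecting distinct sums: A + B = {-11, -1, 0, 2, 3, 10, 12, 13}
|A + B| = 8

A + B = {-11, -1, 0, 2, 3, 10, 12, 13}


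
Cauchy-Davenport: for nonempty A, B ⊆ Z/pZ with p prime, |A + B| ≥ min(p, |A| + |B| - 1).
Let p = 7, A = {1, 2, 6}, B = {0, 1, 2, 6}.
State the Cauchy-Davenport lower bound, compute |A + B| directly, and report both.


Cauchy-Davenport: |A + B| ≥ min(p, |A| + |B| - 1) for A, B nonempty in Z/pZ.
|A| = 3, |B| = 4, p = 7.
CD lower bound = min(7, 3 + 4 - 1) = min(7, 6) = 6.
Compute A + B mod 7 directly:
a = 1: 1+0=1, 1+1=2, 1+2=3, 1+6=0
a = 2: 2+0=2, 2+1=3, 2+2=4, 2+6=1
a = 6: 6+0=6, 6+1=0, 6+2=1, 6+6=5
A + B = {0, 1, 2, 3, 4, 5, 6}, so |A + B| = 7.
Verify: 7 ≥ 6? Yes ✓.

CD lower bound = 6, actual |A + B| = 7.


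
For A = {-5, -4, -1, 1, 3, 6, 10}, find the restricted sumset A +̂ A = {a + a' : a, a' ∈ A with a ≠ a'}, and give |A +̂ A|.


Restricted sumset: A +̂ A = {a + a' : a ∈ A, a' ∈ A, a ≠ a'}.
Equivalently, take A + A and drop any sum 2a that is achievable ONLY as a + a for a ∈ A (i.e. sums representable only with equal summands).
Enumerate pairs (a, a') with a < a' (symmetric, so each unordered pair gives one sum; this covers all a ≠ a'):
  -5 + -4 = -9
  -5 + -1 = -6
  -5 + 1 = -4
  -5 + 3 = -2
  -5 + 6 = 1
  -5 + 10 = 5
  -4 + -1 = -5
  -4 + 1 = -3
  -4 + 3 = -1
  -4 + 6 = 2
  -4 + 10 = 6
  -1 + 1 = 0
  -1 + 3 = 2
  -1 + 6 = 5
  -1 + 10 = 9
  1 + 3 = 4
  1 + 6 = 7
  1 + 10 = 11
  3 + 6 = 9
  3 + 10 = 13
  6 + 10 = 16
Collected distinct sums: {-9, -6, -5, -4, -3, -2, -1, 0, 1, 2, 4, 5, 6, 7, 9, 11, 13, 16}
|A +̂ A| = 18
(Reference bound: |A +̂ A| ≥ 2|A| - 3 for |A| ≥ 2, with |A| = 7 giving ≥ 11.)

|A +̂ A| = 18


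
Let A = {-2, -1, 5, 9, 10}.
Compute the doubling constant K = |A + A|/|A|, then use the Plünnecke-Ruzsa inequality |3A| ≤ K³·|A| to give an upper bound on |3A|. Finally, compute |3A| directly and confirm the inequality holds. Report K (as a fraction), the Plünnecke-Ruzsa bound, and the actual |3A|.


|A| = 5.
Step 1: Compute A + A by enumerating all 25 pairs.
A + A = {-4, -3, -2, 3, 4, 7, 8, 9, 10, 14, 15, 18, 19, 20}, so |A + A| = 14.
Step 2: Doubling constant K = |A + A|/|A| = 14/5 = 14/5 ≈ 2.8000.
Step 3: Plünnecke-Ruzsa gives |3A| ≤ K³·|A| = (2.8000)³ · 5 ≈ 109.7600.
Step 4: Compute 3A = A + A + A directly by enumerating all triples (a,b,c) ∈ A³; |3A| = 28.
Step 5: Check 28 ≤ 109.7600? Yes ✓.

K = 14/5, Plünnecke-Ruzsa bound K³|A| ≈ 109.7600, |3A| = 28, inequality holds.


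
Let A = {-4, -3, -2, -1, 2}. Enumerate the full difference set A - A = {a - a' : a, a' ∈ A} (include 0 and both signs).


A - A = {a - a' : a, a' ∈ A}.
Compute a - a' for each ordered pair (a, a'):
a = -4: -4--4=0, -4--3=-1, -4--2=-2, -4--1=-3, -4-2=-6
a = -3: -3--4=1, -3--3=0, -3--2=-1, -3--1=-2, -3-2=-5
a = -2: -2--4=2, -2--3=1, -2--2=0, -2--1=-1, -2-2=-4
a = -1: -1--4=3, -1--3=2, -1--2=1, -1--1=0, -1-2=-3
a = 2: 2--4=6, 2--3=5, 2--2=4, 2--1=3, 2-2=0
Collecting distinct values (and noting 0 appears from a-a):
A - A = {-6, -5, -4, -3, -2, -1, 0, 1, 2, 3, 4, 5, 6}
|A - A| = 13

A - A = {-6, -5, -4, -3, -2, -1, 0, 1, 2, 3, 4, 5, 6}


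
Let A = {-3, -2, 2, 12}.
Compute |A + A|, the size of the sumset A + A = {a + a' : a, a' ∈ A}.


A + A = {a + a' : a, a' ∈ A}; |A| = 4.
General bounds: 2|A| - 1 ≤ |A + A| ≤ |A|(|A|+1)/2, i.e. 7 ≤ |A + A| ≤ 10.
Lower bound 2|A|-1 is attained iff A is an arithmetic progression.
Enumerate sums a + a' for a ≤ a' (symmetric, so this suffices):
a = -3: -3+-3=-6, -3+-2=-5, -3+2=-1, -3+12=9
a = -2: -2+-2=-4, -2+2=0, -2+12=10
a = 2: 2+2=4, 2+12=14
a = 12: 12+12=24
Distinct sums: {-6, -5, -4, -1, 0, 4, 9, 10, 14, 24}
|A + A| = 10

|A + A| = 10


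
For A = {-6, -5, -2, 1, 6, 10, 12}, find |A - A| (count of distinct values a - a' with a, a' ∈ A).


A - A = {a - a' : a, a' ∈ A}; |A| = 7.
Bounds: 2|A|-1 ≤ |A - A| ≤ |A|² - |A| + 1, i.e. 13 ≤ |A - A| ≤ 43.
Note: 0 ∈ A - A always (from a - a). The set is symmetric: if d ∈ A - A then -d ∈ A - A.
Enumerate nonzero differences d = a - a' with a > a' (then include -d):
Positive differences: {1, 2, 3, 4, 5, 6, 7, 8, 9, 11, 12, 14, 15, 16, 17, 18}
Full difference set: {0} ∪ (positive diffs) ∪ (negative diffs).
|A - A| = 1 + 2·16 = 33 (matches direct enumeration: 33).

|A - A| = 33


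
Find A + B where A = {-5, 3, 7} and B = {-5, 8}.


A + B = {a + b : a ∈ A, b ∈ B}.
Enumerate all |A|·|B| = 3·2 = 6 pairs (a, b) and collect distinct sums.
a = -5: -5+-5=-10, -5+8=3
a = 3: 3+-5=-2, 3+8=11
a = 7: 7+-5=2, 7+8=15
Collecting distinct sums: A + B = {-10, -2, 2, 3, 11, 15}
|A + B| = 6

A + B = {-10, -2, 2, 3, 11, 15}


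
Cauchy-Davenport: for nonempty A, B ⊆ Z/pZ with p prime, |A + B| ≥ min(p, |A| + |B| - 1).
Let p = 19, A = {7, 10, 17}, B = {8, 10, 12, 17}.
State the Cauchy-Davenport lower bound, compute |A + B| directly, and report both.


Cauchy-Davenport: |A + B| ≥ min(p, |A| + |B| - 1) for A, B nonempty in Z/pZ.
|A| = 3, |B| = 4, p = 19.
CD lower bound = min(19, 3 + 4 - 1) = min(19, 6) = 6.
Compute A + B mod 19 directly:
a = 7: 7+8=15, 7+10=17, 7+12=0, 7+17=5
a = 10: 10+8=18, 10+10=1, 10+12=3, 10+17=8
a = 17: 17+8=6, 17+10=8, 17+12=10, 17+17=15
A + B = {0, 1, 3, 5, 6, 8, 10, 15, 17, 18}, so |A + B| = 10.
Verify: 10 ≥ 6? Yes ✓.

CD lower bound = 6, actual |A + B| = 10.


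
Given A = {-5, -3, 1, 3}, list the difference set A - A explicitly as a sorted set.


A - A = {a - a' : a, a' ∈ A}.
Compute a - a' for each ordered pair (a, a'):
a = -5: -5--5=0, -5--3=-2, -5-1=-6, -5-3=-8
a = -3: -3--5=2, -3--3=0, -3-1=-4, -3-3=-6
a = 1: 1--5=6, 1--3=4, 1-1=0, 1-3=-2
a = 3: 3--5=8, 3--3=6, 3-1=2, 3-3=0
Collecting distinct values (and noting 0 appears from a-a):
A - A = {-8, -6, -4, -2, 0, 2, 4, 6, 8}
|A - A| = 9

A - A = {-8, -6, -4, -2, 0, 2, 4, 6, 8}


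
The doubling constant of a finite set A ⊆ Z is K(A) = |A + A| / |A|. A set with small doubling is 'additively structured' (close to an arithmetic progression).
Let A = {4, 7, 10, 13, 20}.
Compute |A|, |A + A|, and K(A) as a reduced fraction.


|A| = 5.
Compute A + A by enumerating all 25 pairs.
A + A = {8, 11, 14, 17, 20, 23, 24, 26, 27, 30, 33, 40}, so |A + A| = 12.
K = |A + A| / |A| = 12/5 (already in lowest terms) ≈ 2.4000.
Reference: AP of size 5 gives K = 9/5 ≈ 1.8000; a fully generic set of size 5 gives K ≈ 3.0000.

|A| = 5, |A + A| = 12, K = 12/5.


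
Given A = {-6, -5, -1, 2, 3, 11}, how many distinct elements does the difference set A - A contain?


A - A = {a - a' : a, a' ∈ A}; |A| = 6.
Bounds: 2|A|-1 ≤ |A - A| ≤ |A|² - |A| + 1, i.e. 11 ≤ |A - A| ≤ 31.
Note: 0 ∈ A - A always (from a - a). The set is symmetric: if d ∈ A - A then -d ∈ A - A.
Enumerate nonzero differences d = a - a' with a > a' (then include -d):
Positive differences: {1, 3, 4, 5, 7, 8, 9, 12, 16, 17}
Full difference set: {0} ∪ (positive diffs) ∪ (negative diffs).
|A - A| = 1 + 2·10 = 21 (matches direct enumeration: 21).

|A - A| = 21


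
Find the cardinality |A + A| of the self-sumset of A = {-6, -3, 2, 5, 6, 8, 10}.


A + A = {a + a' : a, a' ∈ A}; |A| = 7.
General bounds: 2|A| - 1 ≤ |A + A| ≤ |A|(|A|+1)/2, i.e. 13 ≤ |A + A| ≤ 28.
Lower bound 2|A|-1 is attained iff A is an arithmetic progression.
Enumerate sums a + a' for a ≤ a' (symmetric, so this suffices):
a = -6: -6+-6=-12, -6+-3=-9, -6+2=-4, -6+5=-1, -6+6=0, -6+8=2, -6+10=4
a = -3: -3+-3=-6, -3+2=-1, -3+5=2, -3+6=3, -3+8=5, -3+10=7
a = 2: 2+2=4, 2+5=7, 2+6=8, 2+8=10, 2+10=12
a = 5: 5+5=10, 5+6=11, 5+8=13, 5+10=15
a = 6: 6+6=12, 6+8=14, 6+10=16
a = 8: 8+8=16, 8+10=18
a = 10: 10+10=20
Distinct sums: {-12, -9, -6, -4, -1, 0, 2, 3, 4, 5, 7, 8, 10, 11, 12, 13, 14, 15, 16, 18, 20}
|A + A| = 21

|A + A| = 21


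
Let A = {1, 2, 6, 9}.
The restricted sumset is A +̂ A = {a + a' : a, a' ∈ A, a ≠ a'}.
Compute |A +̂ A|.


Restricted sumset: A +̂ A = {a + a' : a ∈ A, a' ∈ A, a ≠ a'}.
Equivalently, take A + A and drop any sum 2a that is achievable ONLY as a + a for a ∈ A (i.e. sums representable only with equal summands).
Enumerate pairs (a, a') with a < a' (symmetric, so each unordered pair gives one sum; this covers all a ≠ a'):
  1 + 2 = 3
  1 + 6 = 7
  1 + 9 = 10
  2 + 6 = 8
  2 + 9 = 11
  6 + 9 = 15
Collected distinct sums: {3, 7, 8, 10, 11, 15}
|A +̂ A| = 6
(Reference bound: |A +̂ A| ≥ 2|A| - 3 for |A| ≥ 2, with |A| = 4 giving ≥ 5.)

|A +̂ A| = 6


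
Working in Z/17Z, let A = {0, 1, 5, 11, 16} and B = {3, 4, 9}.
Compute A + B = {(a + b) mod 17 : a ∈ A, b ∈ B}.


Work in Z/17Z: reduce every sum a + b modulo 17.
Enumerate all 15 pairs:
a = 0: 0+3=3, 0+4=4, 0+9=9
a = 1: 1+3=4, 1+4=5, 1+9=10
a = 5: 5+3=8, 5+4=9, 5+9=14
a = 11: 11+3=14, 11+4=15, 11+9=3
a = 16: 16+3=2, 16+4=3, 16+9=8
Distinct residues collected: {2, 3, 4, 5, 8, 9, 10, 14, 15}
|A + B| = 9 (out of 17 total residues).

A + B = {2, 3, 4, 5, 8, 9, 10, 14, 15}


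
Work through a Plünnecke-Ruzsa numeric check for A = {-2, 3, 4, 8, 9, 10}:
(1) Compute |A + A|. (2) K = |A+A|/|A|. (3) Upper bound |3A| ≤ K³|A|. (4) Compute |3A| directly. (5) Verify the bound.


|A| = 6.
Step 1: Compute A + A by enumerating all 36 pairs.
A + A = {-4, 1, 2, 6, 7, 8, 11, 12, 13, 14, 16, 17, 18, 19, 20}, so |A + A| = 15.
Step 2: Doubling constant K = |A + A|/|A| = 15/6 = 15/6 ≈ 2.5000.
Step 3: Plünnecke-Ruzsa gives |3A| ≤ K³·|A| = (2.5000)³ · 6 ≈ 93.7500.
Step 4: Compute 3A = A + A + A directly by enumerating all triples (a,b,c) ∈ A³; |3A| = 27.
Step 5: Check 27 ≤ 93.7500? Yes ✓.

K = 15/6, Plünnecke-Ruzsa bound K³|A| ≈ 93.7500, |3A| = 27, inequality holds.


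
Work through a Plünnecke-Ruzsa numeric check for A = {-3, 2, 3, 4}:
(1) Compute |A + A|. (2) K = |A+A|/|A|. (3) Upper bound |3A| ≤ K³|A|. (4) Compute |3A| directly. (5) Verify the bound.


|A| = 4.
Step 1: Compute A + A by enumerating all 16 pairs.
A + A = {-6, -1, 0, 1, 4, 5, 6, 7, 8}, so |A + A| = 9.
Step 2: Doubling constant K = |A + A|/|A| = 9/4 = 9/4 ≈ 2.2500.
Step 3: Plünnecke-Ruzsa gives |3A| ≤ K³·|A| = (2.2500)³ · 4 ≈ 45.5625.
Step 4: Compute 3A = A + A + A directly by enumerating all triples (a,b,c) ∈ A³; |3A| = 16.
Step 5: Check 16 ≤ 45.5625? Yes ✓.

K = 9/4, Plünnecke-Ruzsa bound K³|A| ≈ 45.5625, |3A| = 16, inequality holds.


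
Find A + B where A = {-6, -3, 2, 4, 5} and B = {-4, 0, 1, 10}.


A + B = {a + b : a ∈ A, b ∈ B}.
Enumerate all |A|·|B| = 5·4 = 20 pairs (a, b) and collect distinct sums.
a = -6: -6+-4=-10, -6+0=-6, -6+1=-5, -6+10=4
a = -3: -3+-4=-7, -3+0=-3, -3+1=-2, -3+10=7
a = 2: 2+-4=-2, 2+0=2, 2+1=3, 2+10=12
a = 4: 4+-4=0, 4+0=4, 4+1=5, 4+10=14
a = 5: 5+-4=1, 5+0=5, 5+1=6, 5+10=15
Collecting distinct sums: A + B = {-10, -7, -6, -5, -3, -2, 0, 1, 2, 3, 4, 5, 6, 7, 12, 14, 15}
|A + B| = 17

A + B = {-10, -7, -6, -5, -3, -2, 0, 1, 2, 3, 4, 5, 6, 7, 12, 14, 15}


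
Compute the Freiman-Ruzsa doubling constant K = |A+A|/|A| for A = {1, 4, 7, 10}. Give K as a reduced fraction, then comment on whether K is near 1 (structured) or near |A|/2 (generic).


|A| = 4.
Compute A + A by enumerating all 16 pairs.
A + A = {2, 5, 8, 11, 14, 17, 20}, so |A + A| = 7.
K = |A + A| / |A| = 7/4 (already in lowest terms) ≈ 1.7500.
Reference: AP of size 4 gives K = 7/4 ≈ 1.7500; a fully generic set of size 4 gives K ≈ 2.5000.

|A| = 4, |A + A| = 7, K = 7/4.


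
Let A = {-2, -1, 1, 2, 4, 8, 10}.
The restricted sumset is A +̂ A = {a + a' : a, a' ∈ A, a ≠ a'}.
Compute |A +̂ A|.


Restricted sumset: A +̂ A = {a + a' : a ∈ A, a' ∈ A, a ≠ a'}.
Equivalently, take A + A and drop any sum 2a that is achievable ONLY as a + a for a ∈ A (i.e. sums representable only with equal summands).
Enumerate pairs (a, a') with a < a' (symmetric, so each unordered pair gives one sum; this covers all a ≠ a'):
  -2 + -1 = -3
  -2 + 1 = -1
  -2 + 2 = 0
  -2 + 4 = 2
  -2 + 8 = 6
  -2 + 10 = 8
  -1 + 1 = 0
  -1 + 2 = 1
  -1 + 4 = 3
  -1 + 8 = 7
  -1 + 10 = 9
  1 + 2 = 3
  1 + 4 = 5
  1 + 8 = 9
  1 + 10 = 11
  2 + 4 = 6
  2 + 8 = 10
  2 + 10 = 12
  4 + 8 = 12
  4 + 10 = 14
  8 + 10 = 18
Collected distinct sums: {-3, -1, 0, 1, 2, 3, 5, 6, 7, 8, 9, 10, 11, 12, 14, 18}
|A +̂ A| = 16
(Reference bound: |A +̂ A| ≥ 2|A| - 3 for |A| ≥ 2, with |A| = 7 giving ≥ 11.)

|A +̂ A| = 16


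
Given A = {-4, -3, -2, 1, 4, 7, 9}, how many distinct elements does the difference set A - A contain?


A - A = {a - a' : a, a' ∈ A}; |A| = 7.
Bounds: 2|A|-1 ≤ |A - A| ≤ |A|² - |A| + 1, i.e. 13 ≤ |A - A| ≤ 43.
Note: 0 ∈ A - A always (from a - a). The set is symmetric: if d ∈ A - A then -d ∈ A - A.
Enumerate nonzero differences d = a - a' with a > a' (then include -d):
Positive differences: {1, 2, 3, 4, 5, 6, 7, 8, 9, 10, 11, 12, 13}
Full difference set: {0} ∪ (positive diffs) ∪ (negative diffs).
|A - A| = 1 + 2·13 = 27 (matches direct enumeration: 27).

|A - A| = 27


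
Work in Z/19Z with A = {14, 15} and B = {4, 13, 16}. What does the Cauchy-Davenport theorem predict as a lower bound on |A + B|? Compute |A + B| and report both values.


Cauchy-Davenport: |A + B| ≥ min(p, |A| + |B| - 1) for A, B nonempty in Z/pZ.
|A| = 2, |B| = 3, p = 19.
CD lower bound = min(19, 2 + 3 - 1) = min(19, 4) = 4.
Compute A + B mod 19 directly:
a = 14: 14+4=18, 14+13=8, 14+16=11
a = 15: 15+4=0, 15+13=9, 15+16=12
A + B = {0, 8, 9, 11, 12, 18}, so |A + B| = 6.
Verify: 6 ≥ 4? Yes ✓.

CD lower bound = 4, actual |A + B| = 6.


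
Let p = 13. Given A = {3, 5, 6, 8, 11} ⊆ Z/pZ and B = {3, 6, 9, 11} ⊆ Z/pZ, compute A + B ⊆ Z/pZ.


Work in Z/13Z: reduce every sum a + b modulo 13.
Enumerate all 20 pairs:
a = 3: 3+3=6, 3+6=9, 3+9=12, 3+11=1
a = 5: 5+3=8, 5+6=11, 5+9=1, 5+11=3
a = 6: 6+3=9, 6+6=12, 6+9=2, 6+11=4
a = 8: 8+3=11, 8+6=1, 8+9=4, 8+11=6
a = 11: 11+3=1, 11+6=4, 11+9=7, 11+11=9
Distinct residues collected: {1, 2, 3, 4, 6, 7, 8, 9, 11, 12}
|A + B| = 10 (out of 13 total residues).

A + B = {1, 2, 3, 4, 6, 7, 8, 9, 11, 12}


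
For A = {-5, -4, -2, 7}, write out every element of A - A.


A - A = {a - a' : a, a' ∈ A}.
Compute a - a' for each ordered pair (a, a'):
a = -5: -5--5=0, -5--4=-1, -5--2=-3, -5-7=-12
a = -4: -4--5=1, -4--4=0, -4--2=-2, -4-7=-11
a = -2: -2--5=3, -2--4=2, -2--2=0, -2-7=-9
a = 7: 7--5=12, 7--4=11, 7--2=9, 7-7=0
Collecting distinct values (and noting 0 appears from a-a):
A - A = {-12, -11, -9, -3, -2, -1, 0, 1, 2, 3, 9, 11, 12}
|A - A| = 13

A - A = {-12, -11, -9, -3, -2, -1, 0, 1, 2, 3, 9, 11, 12}


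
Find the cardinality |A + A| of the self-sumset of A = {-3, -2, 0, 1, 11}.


A + A = {a + a' : a, a' ∈ A}; |A| = 5.
General bounds: 2|A| - 1 ≤ |A + A| ≤ |A|(|A|+1)/2, i.e. 9 ≤ |A + A| ≤ 15.
Lower bound 2|A|-1 is attained iff A is an arithmetic progression.
Enumerate sums a + a' for a ≤ a' (symmetric, so this suffices):
a = -3: -3+-3=-6, -3+-2=-5, -3+0=-3, -3+1=-2, -3+11=8
a = -2: -2+-2=-4, -2+0=-2, -2+1=-1, -2+11=9
a = 0: 0+0=0, 0+1=1, 0+11=11
a = 1: 1+1=2, 1+11=12
a = 11: 11+11=22
Distinct sums: {-6, -5, -4, -3, -2, -1, 0, 1, 2, 8, 9, 11, 12, 22}
|A + A| = 14

|A + A| = 14


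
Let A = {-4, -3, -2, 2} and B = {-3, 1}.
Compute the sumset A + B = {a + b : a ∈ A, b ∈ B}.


A + B = {a + b : a ∈ A, b ∈ B}.
Enumerate all |A|·|B| = 4·2 = 8 pairs (a, b) and collect distinct sums.
a = -4: -4+-3=-7, -4+1=-3
a = -3: -3+-3=-6, -3+1=-2
a = -2: -2+-3=-5, -2+1=-1
a = 2: 2+-3=-1, 2+1=3
Collecting distinct sums: A + B = {-7, -6, -5, -3, -2, -1, 3}
|A + B| = 7

A + B = {-7, -6, -5, -3, -2, -1, 3}


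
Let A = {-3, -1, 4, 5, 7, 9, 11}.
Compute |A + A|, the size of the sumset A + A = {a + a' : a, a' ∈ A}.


A + A = {a + a' : a, a' ∈ A}; |A| = 7.
General bounds: 2|A| - 1 ≤ |A + A| ≤ |A|(|A|+1)/2, i.e. 13 ≤ |A + A| ≤ 28.
Lower bound 2|A|-1 is attained iff A is an arithmetic progression.
Enumerate sums a + a' for a ≤ a' (symmetric, so this suffices):
a = -3: -3+-3=-6, -3+-1=-4, -3+4=1, -3+5=2, -3+7=4, -3+9=6, -3+11=8
a = -1: -1+-1=-2, -1+4=3, -1+5=4, -1+7=6, -1+9=8, -1+11=10
a = 4: 4+4=8, 4+5=9, 4+7=11, 4+9=13, 4+11=15
a = 5: 5+5=10, 5+7=12, 5+9=14, 5+11=16
a = 7: 7+7=14, 7+9=16, 7+11=18
a = 9: 9+9=18, 9+11=20
a = 11: 11+11=22
Distinct sums: {-6, -4, -2, 1, 2, 3, 4, 6, 8, 9, 10, 11, 12, 13, 14, 15, 16, 18, 20, 22}
|A + A| = 20

|A + A| = 20


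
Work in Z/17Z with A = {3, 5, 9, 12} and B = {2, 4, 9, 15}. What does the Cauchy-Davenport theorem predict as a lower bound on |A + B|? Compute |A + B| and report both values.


Cauchy-Davenport: |A + B| ≥ min(p, |A| + |B| - 1) for A, B nonempty in Z/pZ.
|A| = 4, |B| = 4, p = 17.
CD lower bound = min(17, 4 + 4 - 1) = min(17, 7) = 7.
Compute A + B mod 17 directly:
a = 3: 3+2=5, 3+4=7, 3+9=12, 3+15=1
a = 5: 5+2=7, 5+4=9, 5+9=14, 5+15=3
a = 9: 9+2=11, 9+4=13, 9+9=1, 9+15=7
a = 12: 12+2=14, 12+4=16, 12+9=4, 12+15=10
A + B = {1, 3, 4, 5, 7, 9, 10, 11, 12, 13, 14, 16}, so |A + B| = 12.
Verify: 12 ≥ 7? Yes ✓.

CD lower bound = 7, actual |A + B| = 12.


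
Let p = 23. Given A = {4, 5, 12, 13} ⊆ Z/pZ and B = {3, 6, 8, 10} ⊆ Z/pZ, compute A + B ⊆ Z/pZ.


Work in Z/23Z: reduce every sum a + b modulo 23.
Enumerate all 16 pairs:
a = 4: 4+3=7, 4+6=10, 4+8=12, 4+10=14
a = 5: 5+3=8, 5+6=11, 5+8=13, 5+10=15
a = 12: 12+3=15, 12+6=18, 12+8=20, 12+10=22
a = 13: 13+3=16, 13+6=19, 13+8=21, 13+10=0
Distinct residues collected: {0, 7, 8, 10, 11, 12, 13, 14, 15, 16, 18, 19, 20, 21, 22}
|A + B| = 15 (out of 23 total residues).

A + B = {0, 7, 8, 10, 11, 12, 13, 14, 15, 16, 18, 19, 20, 21, 22}


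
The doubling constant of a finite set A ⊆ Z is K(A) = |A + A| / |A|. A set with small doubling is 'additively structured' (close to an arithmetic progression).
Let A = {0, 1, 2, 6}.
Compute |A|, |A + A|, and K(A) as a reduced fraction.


|A| = 4.
Compute A + A by enumerating all 16 pairs.
A + A = {0, 1, 2, 3, 4, 6, 7, 8, 12}, so |A + A| = 9.
K = |A + A| / |A| = 9/4 (already in lowest terms) ≈ 2.2500.
Reference: AP of size 4 gives K = 7/4 ≈ 1.7500; a fully generic set of size 4 gives K ≈ 2.5000.

|A| = 4, |A + A| = 9, K = 9/4.


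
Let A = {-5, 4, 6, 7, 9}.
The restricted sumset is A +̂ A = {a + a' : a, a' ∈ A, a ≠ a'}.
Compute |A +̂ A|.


Restricted sumset: A +̂ A = {a + a' : a ∈ A, a' ∈ A, a ≠ a'}.
Equivalently, take A + A and drop any sum 2a that is achievable ONLY as a + a for a ∈ A (i.e. sums representable only with equal summands).
Enumerate pairs (a, a') with a < a' (symmetric, so each unordered pair gives one sum; this covers all a ≠ a'):
  -5 + 4 = -1
  -5 + 6 = 1
  -5 + 7 = 2
  -5 + 9 = 4
  4 + 6 = 10
  4 + 7 = 11
  4 + 9 = 13
  6 + 7 = 13
  6 + 9 = 15
  7 + 9 = 16
Collected distinct sums: {-1, 1, 2, 4, 10, 11, 13, 15, 16}
|A +̂ A| = 9
(Reference bound: |A +̂ A| ≥ 2|A| - 3 for |A| ≥ 2, with |A| = 5 giving ≥ 7.)

|A +̂ A| = 9


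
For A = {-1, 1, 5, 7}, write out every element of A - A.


A - A = {a - a' : a, a' ∈ A}.
Compute a - a' for each ordered pair (a, a'):
a = -1: -1--1=0, -1-1=-2, -1-5=-6, -1-7=-8
a = 1: 1--1=2, 1-1=0, 1-5=-4, 1-7=-6
a = 5: 5--1=6, 5-1=4, 5-5=0, 5-7=-2
a = 7: 7--1=8, 7-1=6, 7-5=2, 7-7=0
Collecting distinct values (and noting 0 appears from a-a):
A - A = {-8, -6, -4, -2, 0, 2, 4, 6, 8}
|A - A| = 9

A - A = {-8, -6, -4, -2, 0, 2, 4, 6, 8}


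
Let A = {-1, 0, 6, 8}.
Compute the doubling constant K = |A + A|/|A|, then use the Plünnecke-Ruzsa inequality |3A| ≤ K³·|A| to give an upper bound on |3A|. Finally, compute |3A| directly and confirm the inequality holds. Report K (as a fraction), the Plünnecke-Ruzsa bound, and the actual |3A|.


|A| = 4.
Step 1: Compute A + A by enumerating all 16 pairs.
A + A = {-2, -1, 0, 5, 6, 7, 8, 12, 14, 16}, so |A + A| = 10.
Step 2: Doubling constant K = |A + A|/|A| = 10/4 = 10/4 ≈ 2.5000.
Step 3: Plünnecke-Ruzsa gives |3A| ≤ K³·|A| = (2.5000)³ · 4 ≈ 62.5000.
Step 4: Compute 3A = A + A + A directly by enumerating all triples (a,b,c) ∈ A³; |3A| = 19.
Step 5: Check 19 ≤ 62.5000? Yes ✓.

K = 10/4, Plünnecke-Ruzsa bound K³|A| ≈ 62.5000, |3A| = 19, inequality holds.


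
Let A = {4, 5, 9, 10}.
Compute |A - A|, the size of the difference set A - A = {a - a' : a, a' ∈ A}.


A - A = {a - a' : a, a' ∈ A}; |A| = 4.
Bounds: 2|A|-1 ≤ |A - A| ≤ |A|² - |A| + 1, i.e. 7 ≤ |A - A| ≤ 13.
Note: 0 ∈ A - A always (from a - a). The set is symmetric: if d ∈ A - A then -d ∈ A - A.
Enumerate nonzero differences d = a - a' with a > a' (then include -d):
Positive differences: {1, 4, 5, 6}
Full difference set: {0} ∪ (positive diffs) ∪ (negative diffs).
|A - A| = 1 + 2·4 = 9 (matches direct enumeration: 9).

|A - A| = 9


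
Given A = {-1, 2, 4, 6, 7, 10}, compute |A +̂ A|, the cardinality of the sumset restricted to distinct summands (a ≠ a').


Restricted sumset: A +̂ A = {a + a' : a ∈ A, a' ∈ A, a ≠ a'}.
Equivalently, take A + A and drop any sum 2a that is achievable ONLY as a + a for a ∈ A (i.e. sums representable only with equal summands).
Enumerate pairs (a, a') with a < a' (symmetric, so each unordered pair gives one sum; this covers all a ≠ a'):
  -1 + 2 = 1
  -1 + 4 = 3
  -1 + 6 = 5
  -1 + 7 = 6
  -1 + 10 = 9
  2 + 4 = 6
  2 + 6 = 8
  2 + 7 = 9
  2 + 10 = 12
  4 + 6 = 10
  4 + 7 = 11
  4 + 10 = 14
  6 + 7 = 13
  6 + 10 = 16
  7 + 10 = 17
Collected distinct sums: {1, 3, 5, 6, 8, 9, 10, 11, 12, 13, 14, 16, 17}
|A +̂ A| = 13
(Reference bound: |A +̂ A| ≥ 2|A| - 3 for |A| ≥ 2, with |A| = 6 giving ≥ 9.)

|A +̂ A| = 13


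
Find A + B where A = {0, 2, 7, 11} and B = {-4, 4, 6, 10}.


A + B = {a + b : a ∈ A, b ∈ B}.
Enumerate all |A|·|B| = 4·4 = 16 pairs (a, b) and collect distinct sums.
a = 0: 0+-4=-4, 0+4=4, 0+6=6, 0+10=10
a = 2: 2+-4=-2, 2+4=6, 2+6=8, 2+10=12
a = 7: 7+-4=3, 7+4=11, 7+6=13, 7+10=17
a = 11: 11+-4=7, 11+4=15, 11+6=17, 11+10=21
Collecting distinct sums: A + B = {-4, -2, 3, 4, 6, 7, 8, 10, 11, 12, 13, 15, 17, 21}
|A + B| = 14

A + B = {-4, -2, 3, 4, 6, 7, 8, 10, 11, 12, 13, 15, 17, 21}


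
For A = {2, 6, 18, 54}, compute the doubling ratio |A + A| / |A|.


|A| = 4.
Compute A + A by enumerating all 16 pairs.
A + A = {4, 8, 12, 20, 24, 36, 56, 60, 72, 108}, so |A + A| = 10.
K = |A + A| / |A| = 10/4 = 5/2 ≈ 2.5000.
Reference: AP of size 4 gives K = 7/4 ≈ 1.7500; a fully generic set of size 4 gives K ≈ 2.5000.

|A| = 4, |A + A| = 10, K = 10/4 = 5/2.


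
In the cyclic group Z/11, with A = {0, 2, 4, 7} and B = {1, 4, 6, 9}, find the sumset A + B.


Work in Z/11Z: reduce every sum a + b modulo 11.
Enumerate all 16 pairs:
a = 0: 0+1=1, 0+4=4, 0+6=6, 0+9=9
a = 2: 2+1=3, 2+4=6, 2+6=8, 2+9=0
a = 4: 4+1=5, 4+4=8, 4+6=10, 4+9=2
a = 7: 7+1=8, 7+4=0, 7+6=2, 7+9=5
Distinct residues collected: {0, 1, 2, 3, 4, 5, 6, 8, 9, 10}
|A + B| = 10 (out of 11 total residues).

A + B = {0, 1, 2, 3, 4, 5, 6, 8, 9, 10}


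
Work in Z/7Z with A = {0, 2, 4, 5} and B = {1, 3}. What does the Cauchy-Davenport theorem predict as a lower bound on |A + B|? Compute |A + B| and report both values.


Cauchy-Davenport: |A + B| ≥ min(p, |A| + |B| - 1) for A, B nonempty in Z/pZ.
|A| = 4, |B| = 2, p = 7.
CD lower bound = min(7, 4 + 2 - 1) = min(7, 5) = 5.
Compute A + B mod 7 directly:
a = 0: 0+1=1, 0+3=3
a = 2: 2+1=3, 2+3=5
a = 4: 4+1=5, 4+3=0
a = 5: 5+1=6, 5+3=1
A + B = {0, 1, 3, 5, 6}, so |A + B| = 5.
Verify: 5 ≥ 5? Yes ✓.

CD lower bound = 5, actual |A + B| = 5.


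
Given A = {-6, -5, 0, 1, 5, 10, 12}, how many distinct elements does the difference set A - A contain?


A - A = {a - a' : a, a' ∈ A}; |A| = 7.
Bounds: 2|A|-1 ≤ |A - A| ≤ |A|² - |A| + 1, i.e. 13 ≤ |A - A| ≤ 43.
Note: 0 ∈ A - A always (from a - a). The set is symmetric: if d ∈ A - A then -d ∈ A - A.
Enumerate nonzero differences d = a - a' with a > a' (then include -d):
Positive differences: {1, 2, 4, 5, 6, 7, 9, 10, 11, 12, 15, 16, 17, 18}
Full difference set: {0} ∪ (positive diffs) ∪ (negative diffs).
|A - A| = 1 + 2·14 = 29 (matches direct enumeration: 29).

|A - A| = 29


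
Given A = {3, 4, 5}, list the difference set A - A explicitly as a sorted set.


A - A = {a - a' : a, a' ∈ A}.
Compute a - a' for each ordered pair (a, a'):
a = 3: 3-3=0, 3-4=-1, 3-5=-2
a = 4: 4-3=1, 4-4=0, 4-5=-1
a = 5: 5-3=2, 5-4=1, 5-5=0
Collecting distinct values (and noting 0 appears from a-a):
A - A = {-2, -1, 0, 1, 2}
|A - A| = 5

A - A = {-2, -1, 0, 1, 2}


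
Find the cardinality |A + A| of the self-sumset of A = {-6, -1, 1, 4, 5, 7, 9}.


A + A = {a + a' : a, a' ∈ A}; |A| = 7.
General bounds: 2|A| - 1 ≤ |A + A| ≤ |A|(|A|+1)/2, i.e. 13 ≤ |A + A| ≤ 28.
Lower bound 2|A|-1 is attained iff A is an arithmetic progression.
Enumerate sums a + a' for a ≤ a' (symmetric, so this suffices):
a = -6: -6+-6=-12, -6+-1=-7, -6+1=-5, -6+4=-2, -6+5=-1, -6+7=1, -6+9=3
a = -1: -1+-1=-2, -1+1=0, -1+4=3, -1+5=4, -1+7=6, -1+9=8
a = 1: 1+1=2, 1+4=5, 1+5=6, 1+7=8, 1+9=10
a = 4: 4+4=8, 4+5=9, 4+7=11, 4+9=13
a = 5: 5+5=10, 5+7=12, 5+9=14
a = 7: 7+7=14, 7+9=16
a = 9: 9+9=18
Distinct sums: {-12, -7, -5, -2, -1, 0, 1, 2, 3, 4, 5, 6, 8, 9, 10, 11, 12, 13, 14, 16, 18}
|A + A| = 21

|A + A| = 21


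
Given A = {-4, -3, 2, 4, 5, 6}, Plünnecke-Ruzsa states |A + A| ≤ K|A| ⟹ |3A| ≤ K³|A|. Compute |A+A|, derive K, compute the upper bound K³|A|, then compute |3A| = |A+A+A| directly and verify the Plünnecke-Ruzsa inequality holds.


|A| = 6.
Step 1: Compute A + A by enumerating all 36 pairs.
A + A = {-8, -7, -6, -2, -1, 0, 1, 2, 3, 4, 6, 7, 8, 9, 10, 11, 12}, so |A + A| = 17.
Step 2: Doubling constant K = |A + A|/|A| = 17/6 = 17/6 ≈ 2.8333.
Step 3: Plünnecke-Ruzsa gives |3A| ≤ K³·|A| = (2.8333)³ · 6 ≈ 136.4722.
Step 4: Compute 3A = A + A + A directly by enumerating all triples (a,b,c) ∈ A³; |3A| = 29.
Step 5: Check 29 ≤ 136.4722? Yes ✓.

K = 17/6, Plünnecke-Ruzsa bound K³|A| ≈ 136.4722, |3A| = 29, inequality holds.
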